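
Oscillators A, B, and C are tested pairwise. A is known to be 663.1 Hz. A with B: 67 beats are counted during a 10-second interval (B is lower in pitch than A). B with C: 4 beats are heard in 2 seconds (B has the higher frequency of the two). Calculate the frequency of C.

654.4 Hz

A–B: Beat frequency = 67/10 = 6.7 Hz.
B is below A, so f_B = 663.1 − 6.7 = 656.4 Hz.
B–C: Beat frequency = 4/2 = 2 Hz.
C is below B, so f_C = 656.4 − 2 = 654.4 Hz.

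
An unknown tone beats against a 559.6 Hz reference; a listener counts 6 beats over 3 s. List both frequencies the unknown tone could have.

Beat frequency = 6/3 = 2 Hz.
|f − 559.6| = 2, so f = 559.6 ± 2.

557.6 Hz or 561.6 Hz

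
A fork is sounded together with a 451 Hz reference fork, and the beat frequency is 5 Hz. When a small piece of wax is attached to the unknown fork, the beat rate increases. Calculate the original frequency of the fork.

|f − 451| = 5, so the fork was at either 446 Hz or 456 Hz.
Loading a fork with wax lowers its frequency; the adjustment lowers the fork's frequency.
The beat rate rose, so the adjustment moved the fork further from 451 Hz — it was already below the reference.

446 Hz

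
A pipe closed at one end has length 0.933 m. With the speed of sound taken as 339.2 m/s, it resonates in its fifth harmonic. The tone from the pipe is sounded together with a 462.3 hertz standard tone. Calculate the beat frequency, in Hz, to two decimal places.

Closed pipe (odd harmonics): f_n = n·v/(4L) = 5·339.2/(4·0.933) = 454.4480 Hz.
f_beat = |454.4480 − 462.3| = 7.85 Hz.

7.85 Hz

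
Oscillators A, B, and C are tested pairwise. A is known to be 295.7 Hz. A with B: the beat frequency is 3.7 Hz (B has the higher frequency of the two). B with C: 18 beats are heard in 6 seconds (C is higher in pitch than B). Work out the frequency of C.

302.4 Hz

B is above A, so f_B = 295.7 + 3.7 = 299.4 Hz.
B–C: Beat frequency = 18/6 = 3 Hz.
C is above B, so f_C = 299.4 + 3 = 302.4 Hz.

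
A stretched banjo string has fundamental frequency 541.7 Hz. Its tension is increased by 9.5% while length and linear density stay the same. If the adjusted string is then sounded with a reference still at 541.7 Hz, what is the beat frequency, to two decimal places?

25.15 Hz

For a string, f ∝ √T, so the new frequency is 541.7·√1.095 = 566.8471 Hz.
f_beat = |566.8471 − 541.7| = 25.15 Hz.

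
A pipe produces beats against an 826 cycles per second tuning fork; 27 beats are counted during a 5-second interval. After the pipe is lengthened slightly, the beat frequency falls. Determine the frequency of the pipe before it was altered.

Beat frequency = 27/5 = 5.4 Hz.
|f − 826| = 5.4, so the pipe was at either 820.6 Hz or 831.4 Hz.
A longer pipe has a lower fundamental; the adjustment lowers the pipe's frequency.
The beat rate fell, so the adjustment moved the pipe toward 826 Hz — it must have started above the reference.

831.4 Hz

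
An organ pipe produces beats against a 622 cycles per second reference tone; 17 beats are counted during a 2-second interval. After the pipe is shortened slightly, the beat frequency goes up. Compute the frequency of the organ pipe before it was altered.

Beat frequency = 17/2 = 8.5 Hz.
|f − 622| = 8.5, so the organ pipe was at either 613.5 Hz or 630.5 Hz.
A shorter pipe has a higher fundamental; the adjustment raises the organ pipe's frequency.
The beat rate rose, so the adjustment moved the organ pipe further from 622 Hz — it was already above the reference.

630.5 Hz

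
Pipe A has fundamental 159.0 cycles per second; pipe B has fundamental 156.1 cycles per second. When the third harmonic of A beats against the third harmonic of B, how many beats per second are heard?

8.7 Hz

Third harmonic of the first: 3·159.0 = 477.0 Hz.
Third harmonic of the second: 3·156.1 = 468.3 Hz.
f_beat = |477.0 − 468.3| = 8.7 Hz.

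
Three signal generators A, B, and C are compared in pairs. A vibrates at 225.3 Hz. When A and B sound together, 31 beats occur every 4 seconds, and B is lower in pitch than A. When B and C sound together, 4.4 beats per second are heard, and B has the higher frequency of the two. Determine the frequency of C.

213.15 Hz

A–B: Beat frequency = 31/4 = 7.75 Hz.
B is below A, so f_B = 225.3 − 7.75 = 217.55 Hz.
C is below B, so f_C = 217.55 − 4.4 = 213.15 Hz.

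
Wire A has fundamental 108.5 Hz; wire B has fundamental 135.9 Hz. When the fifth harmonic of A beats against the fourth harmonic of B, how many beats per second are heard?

1.1 Hz

Fifth harmonic of the first: 5·108.5 = 542.5 Hz.
Fourth harmonic of the second: 4·135.9 = 543.6 Hz.
f_beat = |542.5 − 543.6| = 1.1 Hz.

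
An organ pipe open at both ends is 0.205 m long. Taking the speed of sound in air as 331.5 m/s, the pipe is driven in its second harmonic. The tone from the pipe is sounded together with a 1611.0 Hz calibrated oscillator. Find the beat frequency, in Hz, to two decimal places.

Open pipe: f_n = n·v/(2L) = 2·331.5/(2·0.205) = 1617.0732 Hz.
f_beat = |1617.0732 − 1611.0| = 6.07 Hz.

6.07 Hz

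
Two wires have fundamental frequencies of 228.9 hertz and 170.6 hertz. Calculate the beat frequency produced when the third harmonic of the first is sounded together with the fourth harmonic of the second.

Third harmonic of the first: 3·228.9 = 686.7 Hz.
Fourth harmonic of the second: 4·170.6 = 682.4 Hz.
f_beat = |686.7 − 682.4| = 4.3 Hz.

4.3 Hz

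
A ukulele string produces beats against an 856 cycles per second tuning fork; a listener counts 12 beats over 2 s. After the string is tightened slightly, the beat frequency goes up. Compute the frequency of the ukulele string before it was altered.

Beat frequency = 12/2 = 6 Hz.
|f − 856| = 6, so the ukulele string was at either 850 Hz or 862 Hz.
Increasing tension raises a string's frequency; the adjustment raises the ukulele string's frequency.
The beat rate rose, so the adjustment moved the ukulele string further from 856 Hz — it was already above the reference.

862 Hz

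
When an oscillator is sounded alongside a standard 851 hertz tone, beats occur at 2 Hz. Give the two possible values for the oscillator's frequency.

849 Hz or 853 Hz

|f − 851| = 2, so f = 851 ± 2.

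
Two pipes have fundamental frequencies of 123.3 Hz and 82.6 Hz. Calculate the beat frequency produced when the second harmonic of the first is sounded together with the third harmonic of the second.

Second harmonic of the first: 2·123.3 = 246.6 Hz.
Third harmonic of the second: 3·82.6 = 247.8 Hz.
f_beat = |246.6 − 247.8| = 1.2 Hz.

1.2 Hz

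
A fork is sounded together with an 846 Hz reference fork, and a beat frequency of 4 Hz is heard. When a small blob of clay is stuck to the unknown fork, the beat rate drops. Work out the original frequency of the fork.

|f − 846| = 4, so the fork was at either 842 Hz or 850 Hz.
Adding mass to a fork lowers its frequency; the adjustment lowers the fork's frequency.
The beat rate fell, so the adjustment moved the fork toward 846 Hz — it must have started above the reference.

850 Hz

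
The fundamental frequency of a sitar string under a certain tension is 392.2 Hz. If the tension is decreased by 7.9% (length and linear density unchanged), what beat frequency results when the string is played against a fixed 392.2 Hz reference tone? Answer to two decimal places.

For a string, f ∝ √T, so the new frequency is 392.2·√0.921 = 376.3894 Hz.
f_beat = |376.3894 − 392.2| = 15.81 Hz.

15.81 Hz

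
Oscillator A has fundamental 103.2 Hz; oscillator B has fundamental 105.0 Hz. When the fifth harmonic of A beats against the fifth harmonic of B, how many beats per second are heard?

Fifth harmonic of the first: 5·103.2 = 516.0 Hz.
Fifth harmonic of the second: 5·105.0 = 525.0 Hz.
f_beat = |516.0 − 525.0| = 9.0 Hz.

9.0 Hz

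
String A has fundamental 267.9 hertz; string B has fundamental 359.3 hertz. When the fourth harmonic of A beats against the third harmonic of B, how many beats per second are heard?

Fourth harmonic of the first: 4·267.9 = 1071.6 Hz.
Third harmonic of the second: 3·359.3 = 1077.9 Hz.
f_beat = |1071.6 − 1077.9| = 6.3 Hz.

6.3 Hz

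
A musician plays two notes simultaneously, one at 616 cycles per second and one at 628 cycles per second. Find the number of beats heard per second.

f_beat = |f₁ − f₂|.
|616 − 628| = 12 Hz.

12 Hz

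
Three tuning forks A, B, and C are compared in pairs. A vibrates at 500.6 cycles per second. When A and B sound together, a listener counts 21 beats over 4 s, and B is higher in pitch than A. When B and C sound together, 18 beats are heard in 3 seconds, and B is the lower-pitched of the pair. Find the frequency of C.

511.85 Hz

A–B: Beat frequency = 21/4 = 5.25 Hz.
B is above A, so f_B = 500.6 + 5.25 = 505.85 Hz.
B–C: Beat frequency = 18/3 = 6 Hz.
C is above B, so f_C = 505.85 + 6 = 511.85 Hz.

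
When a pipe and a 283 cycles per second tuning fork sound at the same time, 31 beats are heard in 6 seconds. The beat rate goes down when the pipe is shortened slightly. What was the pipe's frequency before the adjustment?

Beat frequency = 31/6 = 5.1667 Hz.
|f − 283| = 5.1667, so the pipe was at either 277.8333 Hz or 288.1667 Hz.
A shorter pipe has a higher fundamental; the adjustment raises the pipe's frequency.
The beat rate fell, so the adjustment moved the pipe toward 283 Hz — it must have started below the reference.

277.8333 Hz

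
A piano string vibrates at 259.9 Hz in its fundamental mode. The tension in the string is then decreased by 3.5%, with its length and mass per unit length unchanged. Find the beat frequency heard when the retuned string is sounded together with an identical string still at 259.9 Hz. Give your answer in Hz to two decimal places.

For a string, f ∝ √T, so the new frequency is 259.9·√0.965 = 255.3112 Hz.
f_beat = |255.3112 − 259.9| = 4.59 Hz.

4.59 Hz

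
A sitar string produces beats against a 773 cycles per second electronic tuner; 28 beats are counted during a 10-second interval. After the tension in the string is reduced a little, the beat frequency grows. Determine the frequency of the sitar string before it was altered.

770.2 Hz

Beat frequency = 28/10 = 2.8 Hz.
|f − 773| = 2.8, so the sitar string was at either 770.2 Hz or 775.8 Hz.
Lower tension means lower frequency; the adjustment lowers the sitar string's frequency.
The beat rate rose, so the adjustment moved the sitar string further from 773 Hz — it was already below the reference.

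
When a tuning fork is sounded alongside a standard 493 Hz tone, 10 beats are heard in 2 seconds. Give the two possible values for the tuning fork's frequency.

Beat frequency = 10/2 = 5 Hz.
|f − 493| = 5, so f = 493 ± 5.

488 Hz or 498 Hz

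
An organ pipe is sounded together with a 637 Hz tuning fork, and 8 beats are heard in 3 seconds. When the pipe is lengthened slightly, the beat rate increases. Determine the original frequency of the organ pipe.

Beat frequency = 8/3 = 2.6667 Hz.
|f − 637| = 2.6667, so the organ pipe was at either 634.3333 Hz or 639.6667 Hz.
A longer pipe has a lower fundamental; the adjustment lowers the organ pipe's frequency.
The beat rate rose, so the adjustment moved the organ pipe further from 637 Hz — it was already below the reference.

634.3333 Hz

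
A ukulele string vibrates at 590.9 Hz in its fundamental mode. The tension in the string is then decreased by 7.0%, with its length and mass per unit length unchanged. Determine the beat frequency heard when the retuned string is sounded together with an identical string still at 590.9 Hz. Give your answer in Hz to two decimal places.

21.06 Hz

For a string, f ∝ √T, so the new frequency is 590.9·√0.930 = 569.8433 Hz.
f_beat = |569.8433 − 590.9| = 21.06 Hz.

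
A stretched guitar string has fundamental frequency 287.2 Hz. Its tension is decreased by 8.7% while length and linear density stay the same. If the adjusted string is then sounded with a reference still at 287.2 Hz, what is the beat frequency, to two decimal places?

12.78 Hz

For a string, f ∝ √T, so the new frequency is 287.2·√0.913 = 274.4226 Hz.
f_beat = |274.4226 − 287.2| = 12.78 Hz.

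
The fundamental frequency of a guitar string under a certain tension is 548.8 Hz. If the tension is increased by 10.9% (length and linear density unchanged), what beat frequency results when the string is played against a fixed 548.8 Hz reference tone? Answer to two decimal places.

For a string, f ∝ √T, so the new frequency is 548.8·√1.109 = 577.9362 Hz.
f_beat = |577.9362 − 548.8| = 29.14 Hz.

29.14 Hz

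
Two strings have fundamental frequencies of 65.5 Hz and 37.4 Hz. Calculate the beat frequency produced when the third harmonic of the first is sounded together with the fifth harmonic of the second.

Third harmonic of the first: 3·65.5 = 196.5 Hz.
Fifth harmonic of the second: 5·37.4 = 187.0 Hz.
f_beat = |196.5 − 187.0| = 9.5 Hz.

9.5 Hz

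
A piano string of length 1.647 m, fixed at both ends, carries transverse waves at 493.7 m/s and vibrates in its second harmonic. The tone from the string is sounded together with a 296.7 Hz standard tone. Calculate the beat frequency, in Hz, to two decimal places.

3.06 Hz

For a string fixed at both ends, f_n = n·v/(2L) = 2·493.7/(2·1.647) = 299.7571 Hz.
f_beat = |299.7571 − 296.7| = 3.06 Hz.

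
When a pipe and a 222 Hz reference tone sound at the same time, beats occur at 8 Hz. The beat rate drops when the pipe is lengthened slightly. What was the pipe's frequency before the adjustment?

230 Hz

|f − 222| = 8, so the pipe was at either 214 Hz or 230 Hz.
A longer pipe has a lower fundamental; the adjustment lowers the pipe's frequency.
The beat rate fell, so the adjustment moved the pipe toward 222 Hz — it must have started above the reference.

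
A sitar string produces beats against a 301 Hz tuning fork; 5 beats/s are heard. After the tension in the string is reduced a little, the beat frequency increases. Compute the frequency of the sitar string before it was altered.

|f − 301| = 5, so the sitar string was at either 296 Hz or 306 Hz.
Lower tension means lower frequency; the adjustment lowers the sitar string's frequency.
The beat rate rose, so the adjustment moved the sitar string further from 301 Hz — it was already below the reference.

296 Hz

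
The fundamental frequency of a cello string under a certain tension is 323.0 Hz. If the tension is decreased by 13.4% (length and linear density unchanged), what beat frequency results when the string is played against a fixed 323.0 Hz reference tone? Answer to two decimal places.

For a string, f ∝ √T, so the new frequency is 323.0·√0.866 = 300.5810 Hz.
f_beat = |300.5810 − 323.0| = 22.42 Hz.

22.42 Hz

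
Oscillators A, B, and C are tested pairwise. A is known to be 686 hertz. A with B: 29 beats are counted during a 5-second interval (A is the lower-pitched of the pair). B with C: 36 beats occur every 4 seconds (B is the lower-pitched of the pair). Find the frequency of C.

700.8 Hz

A–B: Beat frequency = 29/5 = 5.8 Hz.
B is above A, so f_B = 686 + 5.8 = 691.8 Hz.
B–C: Beat frequency = 36/4 = 9 Hz.
C is above B, so f_C = 691.8 + 9 = 700.8 Hz.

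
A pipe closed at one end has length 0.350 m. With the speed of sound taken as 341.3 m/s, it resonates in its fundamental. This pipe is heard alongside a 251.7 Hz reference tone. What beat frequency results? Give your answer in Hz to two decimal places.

7.91 Hz

Closed pipe (odd harmonics): f_n = n·v/(4L) = 1·341.3/(4·0.350) = 243.7857 Hz.
f_beat = |243.7857 − 251.7| = 7.91 Hz.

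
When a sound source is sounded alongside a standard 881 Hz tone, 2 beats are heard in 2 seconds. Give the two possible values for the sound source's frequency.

Beat frequency = 2/2 = 1 Hz.
|f − 881| = 1, so f = 881 ± 1.

880 Hz or 882 Hz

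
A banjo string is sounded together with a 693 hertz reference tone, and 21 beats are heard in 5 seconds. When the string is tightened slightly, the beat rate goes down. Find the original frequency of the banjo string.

688.8 Hz

Beat frequency = 21/5 = 4.2 Hz.
|f − 693| = 4.2, so the banjo string was at either 688.8 Hz or 697.2 Hz.
Increasing tension raises a string's frequency; the adjustment raises the banjo string's frequency.
The beat rate fell, so the adjustment moved the banjo string toward 693 Hz — it must have started below the reference.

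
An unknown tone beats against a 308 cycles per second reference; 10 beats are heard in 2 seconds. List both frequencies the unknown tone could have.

Beat frequency = 10/2 = 5 Hz.
|f − 308| = 5, so f = 308 ± 5.

303 Hz or 313 Hz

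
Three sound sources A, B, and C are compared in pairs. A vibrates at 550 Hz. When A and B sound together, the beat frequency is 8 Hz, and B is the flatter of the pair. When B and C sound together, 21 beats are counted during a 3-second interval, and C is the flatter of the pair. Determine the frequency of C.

535 Hz

B is below A, so f_B = 550 − 8 = 542 Hz.
B–C: Beat frequency = 21/3 = 7 Hz.
C is below B, so f_C = 542 − 7 = 535 Hz.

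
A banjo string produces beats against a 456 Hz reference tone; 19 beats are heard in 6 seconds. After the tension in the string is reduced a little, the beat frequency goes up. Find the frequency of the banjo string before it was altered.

Beat frequency = 19/6 = 3.1667 Hz.
|f − 456| = 3.1667, so the banjo string was at either 452.8333 Hz or 459.1667 Hz.
Lower tension means lower frequency; the adjustment lowers the banjo string's frequency.
The beat rate rose, so the adjustment moved the banjo string further from 456 Hz — it was already below the reference.

452.8333 Hz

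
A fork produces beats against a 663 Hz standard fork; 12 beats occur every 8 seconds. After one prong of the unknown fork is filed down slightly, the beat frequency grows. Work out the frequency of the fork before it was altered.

664.5 Hz

Beat frequency = 12/8 = 1.5 Hz.
|f − 663| = 1.5, so the fork was at either 661.5 Hz or 664.5 Hz.
Filing a prong removes mass and raises the fork's frequency; the adjustment raises the fork's frequency.
The beat rate rose, so the adjustment moved the fork further from 663 Hz — it was already above the reference.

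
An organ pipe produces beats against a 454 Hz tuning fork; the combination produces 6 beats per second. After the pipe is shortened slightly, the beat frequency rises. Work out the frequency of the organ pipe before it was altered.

460 Hz

|f − 454| = 6, so the organ pipe was at either 448 Hz or 460 Hz.
A shorter pipe has a higher fundamental; the adjustment raises the organ pipe's frequency.
The beat rate rose, so the adjustment moved the organ pipe further from 454 Hz — it was already above the reference.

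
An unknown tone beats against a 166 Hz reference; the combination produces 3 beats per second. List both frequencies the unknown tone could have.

|f − 166| = 3, so f = 166 ± 3.

163 Hz or 169 Hz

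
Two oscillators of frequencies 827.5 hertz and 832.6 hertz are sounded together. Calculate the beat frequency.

5.1 Hz

f_beat = |f₁ − f₂|.
|827.5 − 832.6| = 5.1 Hz.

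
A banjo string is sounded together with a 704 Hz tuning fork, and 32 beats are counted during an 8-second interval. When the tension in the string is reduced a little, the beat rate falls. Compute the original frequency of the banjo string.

708 Hz

Beat frequency = 32/8 = 4 Hz.
|f − 704| = 4, so the banjo string was at either 700 Hz or 708 Hz.
Lower tension means lower frequency; the adjustment lowers the banjo string's frequency.
The beat rate fell, so the adjustment moved the banjo string toward 704 Hz — it must have started above the reference.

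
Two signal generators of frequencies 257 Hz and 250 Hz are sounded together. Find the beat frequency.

7 Hz

Beats arise from superposition of two nearby frequencies; the beat rate is |f₁ − f₂|.
|257 − 250| = 7 Hz.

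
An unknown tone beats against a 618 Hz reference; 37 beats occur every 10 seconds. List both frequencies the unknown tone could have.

Beat frequency = 37/10 = 3.7 Hz.
|f − 618| = 3.7, so f = 618 ± 3.7.

614.3 Hz or 621.7 Hz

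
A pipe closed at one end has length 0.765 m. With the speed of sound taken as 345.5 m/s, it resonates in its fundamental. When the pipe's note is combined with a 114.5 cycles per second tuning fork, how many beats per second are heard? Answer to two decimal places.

1.59 Hz

Closed pipe (odd harmonics): f_n = n·v/(4L) = 1·345.5/(4·0.765) = 112.9085 Hz.
f_beat = |112.9085 − 114.5| = 1.59 Hz.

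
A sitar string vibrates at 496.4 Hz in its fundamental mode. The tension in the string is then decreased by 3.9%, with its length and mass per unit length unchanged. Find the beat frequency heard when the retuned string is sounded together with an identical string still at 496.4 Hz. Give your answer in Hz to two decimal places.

9.78 Hz

For a string, f ∝ √T, so the new frequency is 496.4·√0.961 = 486.6239 Hz.
f_beat = |486.6239 − 496.4| = 9.78 Hz.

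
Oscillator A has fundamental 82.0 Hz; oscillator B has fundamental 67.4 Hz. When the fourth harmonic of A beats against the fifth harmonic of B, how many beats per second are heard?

Fourth harmonic of the first: 4·82.0 = 328.0 Hz.
Fifth harmonic of the second: 5·67.4 = 337.0 Hz.
f_beat = |328.0 − 337.0| = 9.0 Hz.

9.0 Hz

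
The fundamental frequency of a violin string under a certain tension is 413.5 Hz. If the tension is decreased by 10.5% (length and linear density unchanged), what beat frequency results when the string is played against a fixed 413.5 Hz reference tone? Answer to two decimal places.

22.31 Hz

For a string, f ∝ √T, so the new frequency is 413.5·√0.895 = 391.1894 Hz.
f_beat = |391.1894 − 413.5| = 22.31 Hz.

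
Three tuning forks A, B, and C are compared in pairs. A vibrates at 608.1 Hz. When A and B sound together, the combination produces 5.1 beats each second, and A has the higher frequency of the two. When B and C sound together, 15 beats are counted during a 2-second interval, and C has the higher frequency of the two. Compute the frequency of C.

B is below A, so f_B = 608.1 − 5.1 = 603 Hz.
B–C: Beat frequency = 15/2 = 7.5 Hz.
C is above B, so f_C = 603 + 7.5 = 610.5 Hz.

610.5 Hz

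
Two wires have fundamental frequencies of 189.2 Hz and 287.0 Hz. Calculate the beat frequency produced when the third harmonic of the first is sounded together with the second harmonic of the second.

6.4 Hz

Third harmonic of the first: 3·189.2 = 567.6 Hz.
Second harmonic of the second: 2·287.0 = 574.0 Hz.
f_beat = |567.6 − 574.0| = 6.4 Hz.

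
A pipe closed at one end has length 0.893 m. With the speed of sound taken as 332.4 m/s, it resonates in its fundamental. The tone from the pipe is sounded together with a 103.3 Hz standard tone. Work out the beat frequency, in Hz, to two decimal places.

Closed pipe (odd harmonics): f_n = n·v/(4L) = 1·332.4/(4·0.893) = 93.0571 Hz.
f_beat = |93.0571 − 103.3| = 10.24 Hz.

10.24 Hz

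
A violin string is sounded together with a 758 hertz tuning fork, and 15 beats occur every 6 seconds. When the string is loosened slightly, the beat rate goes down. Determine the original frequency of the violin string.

760.5 Hz

Beat frequency = 15/6 = 2.5 Hz.
|f − 758| = 2.5, so the violin string was at either 755.5 Hz or 760.5 Hz.
Reducing tension lowers a string's frequency; the adjustment lowers the violin string's frequency.
The beat rate fell, so the adjustment moved the violin string toward 758 Hz — it must have started above the reference.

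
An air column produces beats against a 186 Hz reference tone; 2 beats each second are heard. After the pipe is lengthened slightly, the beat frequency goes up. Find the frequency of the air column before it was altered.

184 Hz

|f − 186| = 2, so the air column was at either 184 Hz or 188 Hz.
A longer pipe has a lower fundamental; the adjustment lowers the air column's frequency.
The beat rate rose, so the adjustment moved the air column further from 186 Hz — it was already below the reference.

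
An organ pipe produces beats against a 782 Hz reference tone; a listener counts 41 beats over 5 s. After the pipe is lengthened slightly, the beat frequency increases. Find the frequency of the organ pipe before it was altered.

Beat frequency = 41/5 = 8.2 Hz.
|f − 782| = 8.2, so the organ pipe was at either 773.8 Hz or 790.2 Hz.
A longer pipe has a lower fundamental; the adjustment lowers the organ pipe's frequency.
The beat rate rose, so the adjustment moved the organ pipe further from 782 Hz — it was already below the reference.

773.8 Hz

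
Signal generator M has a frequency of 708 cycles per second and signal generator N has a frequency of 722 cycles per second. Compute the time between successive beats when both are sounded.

f_beat = |708 − 722| = 14 Hz.
Beat period T = 1 / f_beat = 1 / 14 s.

0.071 s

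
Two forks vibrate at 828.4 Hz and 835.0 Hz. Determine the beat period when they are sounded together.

0.152 s

f_beat = |828.4 − 835.0| = 6.6 Hz.
Beat period T = 1 / f_beat = 1 / 6.6 s.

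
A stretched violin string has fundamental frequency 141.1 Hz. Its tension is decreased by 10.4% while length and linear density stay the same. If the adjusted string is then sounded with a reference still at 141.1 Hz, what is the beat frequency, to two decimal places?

For a string, f ∝ √T, so the new frequency is 141.1·√0.896 = 133.5614 Hz.
f_beat = |133.5614 − 141.1| = 7.54 Hz.

7.54 Hz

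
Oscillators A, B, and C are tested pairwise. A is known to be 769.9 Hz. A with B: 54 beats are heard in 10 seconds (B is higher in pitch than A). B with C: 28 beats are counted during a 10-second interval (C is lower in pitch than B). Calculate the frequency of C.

A–B: Beat frequency = 54/10 = 5.4 Hz.
B is above A, so f_B = 769.9 + 5.4 = 775.3 Hz.
B–C: Beat frequency = 28/10 = 2.8 Hz.
C is below B, so f_C = 775.3 − 2.8 = 772.5 Hz.

772.5 Hz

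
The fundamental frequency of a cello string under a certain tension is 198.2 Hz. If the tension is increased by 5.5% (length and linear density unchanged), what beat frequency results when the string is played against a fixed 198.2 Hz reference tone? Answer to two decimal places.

For a string, f ∝ √T, so the new frequency is 198.2·√1.055 = 203.5775 Hz.
f_beat = |203.5775 − 198.2| = 5.38 Hz.

5.38 Hz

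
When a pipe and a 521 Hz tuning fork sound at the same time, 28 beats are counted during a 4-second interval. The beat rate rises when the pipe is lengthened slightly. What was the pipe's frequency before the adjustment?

514 Hz

Beat frequency = 28/4 = 7 Hz.
|f − 521| = 7, so the pipe was at either 514 Hz or 528 Hz.
A longer pipe has a lower fundamental; the adjustment lowers the pipe's frequency.
The beat rate rose, so the adjustment moved the pipe further from 521 Hz — it was already below the reference.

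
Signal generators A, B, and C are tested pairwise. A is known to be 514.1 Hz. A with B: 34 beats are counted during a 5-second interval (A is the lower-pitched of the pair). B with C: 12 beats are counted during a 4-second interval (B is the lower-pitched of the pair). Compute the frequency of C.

523.9 Hz

A–B: Beat frequency = 34/5 = 6.8 Hz.
B is above A, so f_B = 514.1 + 6.8 = 520.9 Hz.
B–C: Beat frequency = 12/4 = 3 Hz.
C is above B, so f_C = 520.9 + 3 = 523.9 Hz.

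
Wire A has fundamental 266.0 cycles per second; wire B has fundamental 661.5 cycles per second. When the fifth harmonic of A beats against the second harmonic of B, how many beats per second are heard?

Fifth harmonic of the first: 5·266.0 = 1330.0 Hz.
Second harmonic of the second: 2·661.5 = 1323.0 Hz.
f_beat = |1330.0 − 1323.0| = 7.0 Hz.

7.0 Hz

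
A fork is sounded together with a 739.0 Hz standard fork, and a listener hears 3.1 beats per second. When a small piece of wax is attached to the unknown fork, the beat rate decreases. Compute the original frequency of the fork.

742.1 Hz

|f − 739.0| = 3.1, so the fork was at either 735.9 Hz or 742.1 Hz.
Loading a fork with wax lowers its frequency; the adjustment lowers the fork's frequency.
The beat rate fell, so the adjustment moved the fork toward 739.0 Hz — it must have started above the reference.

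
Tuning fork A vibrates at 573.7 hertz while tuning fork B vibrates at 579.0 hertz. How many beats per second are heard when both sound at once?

5.3 Hz

The beat frequency equals the magnitude of the frequency difference.
|573.7 − 579.0| = 5.3 Hz.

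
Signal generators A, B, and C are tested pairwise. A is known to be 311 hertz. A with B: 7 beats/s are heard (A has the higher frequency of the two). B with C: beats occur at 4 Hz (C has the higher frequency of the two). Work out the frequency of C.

308 Hz

B is below A, so f_B = 311 − 7 = 304 Hz.
C is above B, so f_C = 304 + 4 = 308 Hz.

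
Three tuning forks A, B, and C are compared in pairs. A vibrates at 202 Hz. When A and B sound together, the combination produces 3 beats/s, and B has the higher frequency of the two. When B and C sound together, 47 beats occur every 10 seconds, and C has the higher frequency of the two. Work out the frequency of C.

B is above A, so f_B = 202 + 3 = 205 Hz.
B–C: Beat frequency = 47/10 = 4.7 Hz.
C is above B, so f_C = 205 + 4.7 = 209.7 Hz.

209.7 Hz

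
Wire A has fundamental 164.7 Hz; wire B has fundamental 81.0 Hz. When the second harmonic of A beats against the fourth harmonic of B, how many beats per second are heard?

5.4 Hz

Second harmonic of the first: 2·164.7 = 329.4 Hz.
Fourth harmonic of the second: 4·81.0 = 324.0 Hz.
f_beat = |329.4 − 324.0| = 5.4 Hz.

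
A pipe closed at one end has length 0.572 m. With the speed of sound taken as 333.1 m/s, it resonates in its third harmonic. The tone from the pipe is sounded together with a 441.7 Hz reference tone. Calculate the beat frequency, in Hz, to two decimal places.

Closed pipe (odd harmonics): f_n = n·v/(4L) = 3·333.1/(4·0.572) = 436.7570 Hz.
f_beat = |436.7570 − 441.7| = 4.94 Hz.

4.94 Hz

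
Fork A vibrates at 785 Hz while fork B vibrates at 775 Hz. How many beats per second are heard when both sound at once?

10 Hz

f_beat = |f₁ − f₂|.
|785 − 775| = 10 Hz.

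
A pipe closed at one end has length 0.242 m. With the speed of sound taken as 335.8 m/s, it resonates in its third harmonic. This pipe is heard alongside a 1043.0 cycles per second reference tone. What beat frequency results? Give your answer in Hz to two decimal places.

Closed pipe (odd harmonics): f_n = n·v/(4L) = 3·335.8/(4·0.242) = 1040.7025 Hz.
f_beat = |1040.7025 − 1043.0| = 2.30 Hz.

2.30 Hz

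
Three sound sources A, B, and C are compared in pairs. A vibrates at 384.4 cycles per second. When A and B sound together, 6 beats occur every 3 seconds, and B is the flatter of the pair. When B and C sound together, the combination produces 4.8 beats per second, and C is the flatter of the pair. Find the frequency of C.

377.6 Hz

A–B: Beat frequency = 6/3 = 2 Hz.
B is below A, so f_B = 384.4 − 2 = 382.4 Hz.
C is below B, so f_C = 382.4 − 4.8 = 377.6 Hz.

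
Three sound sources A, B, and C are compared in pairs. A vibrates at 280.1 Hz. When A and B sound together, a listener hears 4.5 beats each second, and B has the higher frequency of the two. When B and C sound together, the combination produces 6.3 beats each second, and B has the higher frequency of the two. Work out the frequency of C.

B is above A, so f_B = 280.1 + 4.5 = 284.6 Hz.
C is below B, so f_C = 284.6 − 6.3 = 278.3 Hz.

278.3 Hz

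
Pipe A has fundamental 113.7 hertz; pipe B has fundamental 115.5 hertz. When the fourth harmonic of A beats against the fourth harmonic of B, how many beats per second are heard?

Fourth harmonic of the first: 4·113.7 = 454.8 Hz.
Fourth harmonic of the second: 4·115.5 = 462.0 Hz.
f_beat = |454.8 − 462.0| = 7.2 Hz.

7.2 Hz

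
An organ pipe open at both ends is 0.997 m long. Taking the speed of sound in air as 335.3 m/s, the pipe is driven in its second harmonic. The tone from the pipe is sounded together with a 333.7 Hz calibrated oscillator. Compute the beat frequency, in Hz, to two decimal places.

2.61 Hz

Open pipe: f_n = n·v/(2L) = 2·335.3/(2·0.997) = 336.3089 Hz.
f_beat = |336.3089 − 333.7| = 2.61 Hz.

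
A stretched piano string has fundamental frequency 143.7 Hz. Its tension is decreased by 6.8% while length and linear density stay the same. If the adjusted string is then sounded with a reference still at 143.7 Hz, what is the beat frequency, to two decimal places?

For a string, f ∝ √T, so the new frequency is 143.7·√0.932 = 138.7282 Hz.
f_beat = |138.7282 − 143.7| = 4.97 Hz.

4.97 Hz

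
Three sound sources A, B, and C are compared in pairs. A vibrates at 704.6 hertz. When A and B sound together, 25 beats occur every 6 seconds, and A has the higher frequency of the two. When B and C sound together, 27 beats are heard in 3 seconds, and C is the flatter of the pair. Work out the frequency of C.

691.4333 Hz

A–B: Beat frequency = 25/6 = 4.1667 Hz.
B is below A, so f_B = 704.6 − 4.1667 = 700.4333 Hz.
B–C: Beat frequency = 27/3 = 9 Hz.
C is below B, so f_C = 700.4333 − 9 = 691.4333 Hz.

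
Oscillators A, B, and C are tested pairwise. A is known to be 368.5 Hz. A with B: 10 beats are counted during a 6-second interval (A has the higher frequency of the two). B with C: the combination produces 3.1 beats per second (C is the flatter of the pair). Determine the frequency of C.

A–B: Beat frequency = 10/6 = 1.6667 Hz.
B is below A, so f_B = 368.5 − 1.6667 = 366.8333 Hz.
C is below B, so f_C = 366.8333 − 3.1 = 363.7333 Hz.

363.7333 Hz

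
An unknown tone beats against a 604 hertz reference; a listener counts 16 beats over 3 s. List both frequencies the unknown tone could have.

598.6667 Hz or 609.3333 Hz

Beat frequency = 16/3 = 5.3333 Hz.
|f − 604| = 5.3333, so f = 604 ± 5.3333.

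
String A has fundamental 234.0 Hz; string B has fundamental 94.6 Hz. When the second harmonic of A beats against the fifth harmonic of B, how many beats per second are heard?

5.0 Hz

Second harmonic of the first: 2·234.0 = 468.0 Hz.
Fifth harmonic of the second: 5·94.6 = 473.0 Hz.
f_beat = |468.0 − 473.0| = 5.0 Hz.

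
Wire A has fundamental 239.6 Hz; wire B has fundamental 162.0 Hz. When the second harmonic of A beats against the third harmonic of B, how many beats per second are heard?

6.8 Hz

Second harmonic of the first: 2·239.6 = 479.2 Hz.
Third harmonic of the second: 3·162.0 = 486.0 Hz.
f_beat = |479.2 − 486.0| = 6.8 Hz.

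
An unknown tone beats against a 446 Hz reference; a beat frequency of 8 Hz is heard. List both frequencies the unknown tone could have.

438 Hz or 454 Hz

|f − 446| = 8, so f = 446 ± 8.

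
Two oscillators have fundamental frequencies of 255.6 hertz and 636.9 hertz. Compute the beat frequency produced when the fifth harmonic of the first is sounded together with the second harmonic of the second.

Fifth harmonic of the first: 5·255.6 = 1278.0 Hz.
Second harmonic of the second: 2·636.9 = 1273.8 Hz.
f_beat = |1278.0 − 1273.8| = 4.2 Hz.

4.2 Hz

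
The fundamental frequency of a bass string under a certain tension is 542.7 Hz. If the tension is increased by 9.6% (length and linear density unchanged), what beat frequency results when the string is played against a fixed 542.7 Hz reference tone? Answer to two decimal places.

25.45 Hz

For a string, f ∝ √T, so the new frequency is 542.7·√1.096 = 568.1527 Hz.
f_beat = |568.1527 − 542.7| = 25.45 Hz.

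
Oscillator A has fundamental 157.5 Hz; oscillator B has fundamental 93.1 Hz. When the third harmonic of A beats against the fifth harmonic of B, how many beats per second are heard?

Third harmonic of the first: 3·157.5 = 472.5 Hz.
Fifth harmonic of the second: 5·93.1 = 465.5 Hz.
f_beat = |472.5 − 465.5| = 7.0 Hz.

7.0 Hz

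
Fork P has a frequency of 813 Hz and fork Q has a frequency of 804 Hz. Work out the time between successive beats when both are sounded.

0.111 s

f_beat = |813 − 804| = 9 Hz.
Beat period T = 1 / f_beat = 1 / 9 s.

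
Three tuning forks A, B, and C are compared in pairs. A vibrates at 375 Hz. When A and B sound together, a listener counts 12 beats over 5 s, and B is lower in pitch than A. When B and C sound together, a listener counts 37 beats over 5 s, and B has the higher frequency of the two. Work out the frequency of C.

A–B: Beat frequency = 12/5 = 2.4 Hz.
B is below A, so f_B = 375 − 2.4 = 372.6 Hz.
B–C: Beat frequency = 37/5 = 7.4 Hz.
C is below B, so f_C = 372.6 − 7.4 = 365.2 Hz.

365.2 Hz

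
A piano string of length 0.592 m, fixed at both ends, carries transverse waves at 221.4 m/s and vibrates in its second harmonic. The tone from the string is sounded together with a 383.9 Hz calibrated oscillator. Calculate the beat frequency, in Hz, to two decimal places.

For a string fixed at both ends, f_n = n·v/(2L) = 2·221.4/(2·0.592) = 373.9865 Hz.
f_beat = |373.9865 − 383.9| = 9.91 Hz.

9.91 Hz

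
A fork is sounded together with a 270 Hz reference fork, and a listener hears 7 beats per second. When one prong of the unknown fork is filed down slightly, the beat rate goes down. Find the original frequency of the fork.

|f − 270| = 7, so the fork was at either 263 Hz or 277 Hz.
Filing a prong removes mass and raises the fork's frequency; the adjustment raises the fork's frequency.
The beat rate fell, so the adjustment moved the fork toward 270 Hz — it must have started below the reference.

263 Hz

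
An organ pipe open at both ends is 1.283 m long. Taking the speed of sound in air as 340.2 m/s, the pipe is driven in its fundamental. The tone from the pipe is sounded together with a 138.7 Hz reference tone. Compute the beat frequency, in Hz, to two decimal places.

6.12 Hz

Open pipe: f_n = n·v/(2L) = 1·340.2/(2·1.283) = 132.5799 Hz.
f_beat = |132.5799 − 138.7| = 6.12 Hz.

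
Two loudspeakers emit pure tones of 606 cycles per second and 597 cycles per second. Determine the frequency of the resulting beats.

The beat frequency equals the magnitude of the frequency difference.
|606 − 597| = 9 Hz.

9 Hz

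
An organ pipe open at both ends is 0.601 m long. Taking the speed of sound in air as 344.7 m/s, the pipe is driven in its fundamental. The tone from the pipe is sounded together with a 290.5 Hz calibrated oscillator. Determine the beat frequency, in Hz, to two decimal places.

Open pipe: f_n = n·v/(2L) = 1·344.7/(2·0.601) = 286.7720 Hz.
f_beat = |286.7720 − 290.5| = 3.73 Hz.

3.73 Hz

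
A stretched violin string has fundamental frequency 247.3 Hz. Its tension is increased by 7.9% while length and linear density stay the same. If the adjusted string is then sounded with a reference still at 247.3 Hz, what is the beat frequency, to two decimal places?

For a string, f ∝ √T, so the new frequency is 247.3·√1.079 = 256.8827 Hz.
f_beat = |256.8827 − 247.3| = 9.58 Hz.

9.58 Hz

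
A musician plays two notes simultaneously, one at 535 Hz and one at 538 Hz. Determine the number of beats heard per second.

f_beat = |f₁ − f₂|.
|535 − 538| = 3 Hz.

3 Hz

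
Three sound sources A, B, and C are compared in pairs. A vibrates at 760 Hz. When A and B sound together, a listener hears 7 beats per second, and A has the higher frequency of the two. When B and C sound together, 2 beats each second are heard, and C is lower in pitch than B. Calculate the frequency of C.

B is below A, so f_B = 760 − 7 = 753 Hz.
C is below B, so f_C = 753 − 2 = 751 Hz.

751 Hz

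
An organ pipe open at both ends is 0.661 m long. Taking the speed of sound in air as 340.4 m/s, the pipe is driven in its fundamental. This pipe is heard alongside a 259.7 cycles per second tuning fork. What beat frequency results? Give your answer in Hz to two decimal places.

2.21 Hz

Open pipe: f_n = n·v/(2L) = 1·340.4/(2·0.661) = 257.4887 Hz.
f_beat = |257.4887 − 259.7| = 2.21 Hz.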